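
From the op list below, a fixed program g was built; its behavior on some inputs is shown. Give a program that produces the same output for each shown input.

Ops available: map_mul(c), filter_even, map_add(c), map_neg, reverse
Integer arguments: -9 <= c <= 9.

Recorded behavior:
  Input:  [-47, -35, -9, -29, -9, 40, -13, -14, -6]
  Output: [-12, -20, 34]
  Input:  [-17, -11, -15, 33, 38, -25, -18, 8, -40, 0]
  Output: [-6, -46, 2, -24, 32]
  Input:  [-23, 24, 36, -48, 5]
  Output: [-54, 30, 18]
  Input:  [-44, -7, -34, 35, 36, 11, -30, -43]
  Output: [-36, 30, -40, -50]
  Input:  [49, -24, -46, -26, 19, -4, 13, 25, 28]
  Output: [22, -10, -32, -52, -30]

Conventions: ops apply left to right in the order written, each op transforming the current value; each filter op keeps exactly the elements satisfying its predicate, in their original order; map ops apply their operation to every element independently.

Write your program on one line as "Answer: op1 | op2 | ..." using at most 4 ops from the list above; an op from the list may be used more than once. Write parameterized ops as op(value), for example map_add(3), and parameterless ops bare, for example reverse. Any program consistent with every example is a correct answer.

map_add(-4) | filter_even | reverse | map_add(-2)

Check, running the answer program on each example:
  [-47, -35, -9, -29, -9, 40, -13, -14, -6] -> [-51, -39, -13, -33, -13, 36, -17, -18, -10] -> [36, -18, -10] -> [-10, -18, 36] -> [-12, -20, 34]
  [-17, -11, -15, 33, 38, -25, -18, 8, -40, 0] -> [-21, -15, -19, 29, 34, -29, -22, 4, -44, -4] -> [34, -22, 4, -44, -4] -> [-4, -44, 4, -22, 34] -> [-6, -46, 2, -24, 32]
  [-23, 24, 36, -48, 5] -> [-27, 20, 32, -52, 1] -> [20, 32, -52] -> [-52, 32, 20] -> [-54, 30, 18]
  [-44, -7, -34, 35, 36, 11, -30, -43] -> [-48, -11, -38, 31, 32, 7, -34, -47] -> [-48, -38, 32, -34] -> [-34, 32, -38, -48] -> [-36, 30, -40, -50]
  [49, -24, -46, -26, 19, -4, 13, 25, 28] -> [45, -28, -50, -30, 15, -8, 9, 21, 24] -> [-28, -50, -30, -8, 24] -> [24, -8, -30, -50, -28] -> [22, -10, -32, -52, -30]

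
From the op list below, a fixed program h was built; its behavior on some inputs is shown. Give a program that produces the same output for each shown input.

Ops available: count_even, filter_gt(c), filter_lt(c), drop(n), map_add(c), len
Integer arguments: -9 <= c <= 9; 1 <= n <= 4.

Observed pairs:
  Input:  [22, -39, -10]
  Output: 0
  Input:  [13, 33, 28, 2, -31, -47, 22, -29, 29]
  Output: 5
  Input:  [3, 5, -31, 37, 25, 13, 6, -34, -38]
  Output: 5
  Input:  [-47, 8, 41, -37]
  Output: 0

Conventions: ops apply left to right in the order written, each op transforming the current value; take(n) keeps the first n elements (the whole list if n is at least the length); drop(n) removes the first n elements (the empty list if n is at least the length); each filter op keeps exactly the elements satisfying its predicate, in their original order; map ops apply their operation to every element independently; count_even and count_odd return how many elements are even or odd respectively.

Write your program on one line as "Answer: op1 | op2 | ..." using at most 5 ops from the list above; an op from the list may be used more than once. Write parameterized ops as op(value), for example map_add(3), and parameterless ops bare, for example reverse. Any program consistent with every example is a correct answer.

drop(4) | map_add(3) | map_add(-9) | len

Check, running the answer program on each example:
  [22, -39, -10] -> [] -> [] -> [] -> 0
  [13, 33, 28, 2, -31, -47, 22, -29, 29] -> [-31, -47, 22, -29, 29] -> [-28, -44, 25, -26, 32] -> [-37, -53, 16, -35, 23] -> 5
  [3, 5, -31, 37, 25, 13, 6, -34, -38] -> [25, 13, 6, -34, -38] -> [28, 16, 9, -31, -35] -> [19, 7, 0, -40, -44] -> 5
  [-47, 8, 41, -37] -> [] -> [] -> [] -> 0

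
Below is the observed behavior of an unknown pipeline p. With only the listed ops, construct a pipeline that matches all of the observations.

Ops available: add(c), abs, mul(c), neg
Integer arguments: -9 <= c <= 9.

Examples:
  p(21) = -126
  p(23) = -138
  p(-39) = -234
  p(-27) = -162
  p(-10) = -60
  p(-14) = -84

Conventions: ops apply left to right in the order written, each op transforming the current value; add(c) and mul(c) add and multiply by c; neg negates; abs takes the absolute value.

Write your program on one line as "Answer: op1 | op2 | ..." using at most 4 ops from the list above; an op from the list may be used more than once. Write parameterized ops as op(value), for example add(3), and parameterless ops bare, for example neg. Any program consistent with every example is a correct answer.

neg | mul(6) | abs | neg

Check, running the answer program on each example:
  21 -> -21 -> -126 -> 126 -> -126
  23 -> -23 -> -138 -> 138 -> -138
  -39 -> 39 -> 234 -> 234 -> -234
  -27 -> 27 -> 162 -> 162 -> -162
  -10 -> 10 -> 60 -> 60 -> -60
  -14 -> 14 -> 84 -> 84 -> -84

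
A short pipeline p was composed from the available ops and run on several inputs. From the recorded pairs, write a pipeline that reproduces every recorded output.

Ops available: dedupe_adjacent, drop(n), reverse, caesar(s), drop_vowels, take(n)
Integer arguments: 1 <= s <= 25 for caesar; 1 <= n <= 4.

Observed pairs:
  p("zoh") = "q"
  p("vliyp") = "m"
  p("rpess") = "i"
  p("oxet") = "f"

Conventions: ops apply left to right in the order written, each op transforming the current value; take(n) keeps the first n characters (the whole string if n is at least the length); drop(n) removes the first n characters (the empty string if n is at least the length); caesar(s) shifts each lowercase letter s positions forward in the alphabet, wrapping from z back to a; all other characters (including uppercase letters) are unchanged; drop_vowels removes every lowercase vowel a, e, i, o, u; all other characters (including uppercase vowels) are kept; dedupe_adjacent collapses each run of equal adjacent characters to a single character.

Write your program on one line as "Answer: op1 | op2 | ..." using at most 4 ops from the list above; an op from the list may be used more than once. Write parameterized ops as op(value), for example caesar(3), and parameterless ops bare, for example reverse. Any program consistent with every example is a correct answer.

dedupe_adjacent | take(1) | caesar(2) | caesar(15)

Check, running the answer program on each example:
  "zoh" -> "zoh" -> "z" -> "b" -> "q"
  "vliyp" -> "vliyp" -> "v" -> "x" -> "m"
  "rpess" -> "rpes" -> "r" -> "t" -> "i"
  "oxet" -> "oxet" -> "o" -> "q" -> "f"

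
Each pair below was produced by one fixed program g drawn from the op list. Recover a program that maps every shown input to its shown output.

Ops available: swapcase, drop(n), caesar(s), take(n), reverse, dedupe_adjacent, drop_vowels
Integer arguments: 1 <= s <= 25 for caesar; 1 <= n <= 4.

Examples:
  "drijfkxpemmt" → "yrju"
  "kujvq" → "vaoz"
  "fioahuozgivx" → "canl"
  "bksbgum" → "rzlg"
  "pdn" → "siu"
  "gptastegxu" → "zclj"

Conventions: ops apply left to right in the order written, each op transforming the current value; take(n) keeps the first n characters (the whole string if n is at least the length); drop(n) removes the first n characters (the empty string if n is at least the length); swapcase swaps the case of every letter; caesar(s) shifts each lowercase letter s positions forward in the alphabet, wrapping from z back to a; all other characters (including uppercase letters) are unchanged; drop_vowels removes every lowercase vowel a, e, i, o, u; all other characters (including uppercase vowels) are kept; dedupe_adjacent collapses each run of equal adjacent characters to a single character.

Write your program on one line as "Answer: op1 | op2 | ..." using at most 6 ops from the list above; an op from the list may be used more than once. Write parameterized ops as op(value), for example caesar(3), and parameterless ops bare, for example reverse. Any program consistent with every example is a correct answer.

dedupe_adjacent | reverse | caesar(19) | take(4) | caesar(12)

Check, running the answer program on each example:
  "drijfkxpemmt" -> "drijfkxpemt" -> "tmepxkfjird" -> "mfxiqdycbkw" -> "mfxi" -> "yrju"
  "kujvq" -> "kujvq" -> "qvjuk" -> "jocnd" -> "jocn" -> "vaoz"
  "fioahuozgivx" -> "fioahuozgivx" -> "xvigzouhaoif" -> "qobzshnathby" -> "qobz" -> "canl"
  "bksbgum" -> "bksbgum" -> "mugbskb" -> "fnzuldu" -> "fnzu" -> "rzlg"
  "pdn" -> "pdn" -> "ndp" -> "gwi" -> "gwi" -> "siu"
  "gptastegxu" -> "gptastegxu" -> "uxgetsatpg" -> "nqzxmltmiz" -> "nqzx" -> "zclj"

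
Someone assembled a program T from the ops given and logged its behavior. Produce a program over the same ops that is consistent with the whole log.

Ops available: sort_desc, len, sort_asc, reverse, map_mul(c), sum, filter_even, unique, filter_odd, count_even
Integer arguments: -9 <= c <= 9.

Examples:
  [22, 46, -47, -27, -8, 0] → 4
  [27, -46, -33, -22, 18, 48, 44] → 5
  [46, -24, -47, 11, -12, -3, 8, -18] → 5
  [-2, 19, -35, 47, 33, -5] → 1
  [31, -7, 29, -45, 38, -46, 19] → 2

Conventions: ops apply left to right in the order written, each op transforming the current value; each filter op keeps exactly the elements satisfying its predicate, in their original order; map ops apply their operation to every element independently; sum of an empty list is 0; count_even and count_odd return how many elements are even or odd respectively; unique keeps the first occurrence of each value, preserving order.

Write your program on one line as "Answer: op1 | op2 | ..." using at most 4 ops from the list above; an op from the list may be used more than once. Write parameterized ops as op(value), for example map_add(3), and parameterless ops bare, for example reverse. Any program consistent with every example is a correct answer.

sort_desc | filter_even | len

Check, running the answer program on each example:
  [22, 46, -47, -27, -8, 0] -> [46, 22, 0, -8, -27, -47] -> [46, 22, 0, -8] -> 4
  [27, -46, -33, -22, 18, 48, 44] -> [48, 44, 27, 18, -22, -33, -46] -> [48, 44, 18, -22, -46] -> 5
  [46, -24, -47, 11, -12, -3, 8, -18] -> [46, 11, 8, -3, -12, -18, -24, -47] -> [46, 8, -12, -18, -24] -> 5
  [-2, 19, -35, 47, 33, -5] -> [47, 33, 19, -2, -5, -35] -> [-2] -> 1
  [31, -7, 29, -45, 38, -46, 19] -> [38, 31, 29, 19, -7, -45, -46] -> [38, -46] -> 2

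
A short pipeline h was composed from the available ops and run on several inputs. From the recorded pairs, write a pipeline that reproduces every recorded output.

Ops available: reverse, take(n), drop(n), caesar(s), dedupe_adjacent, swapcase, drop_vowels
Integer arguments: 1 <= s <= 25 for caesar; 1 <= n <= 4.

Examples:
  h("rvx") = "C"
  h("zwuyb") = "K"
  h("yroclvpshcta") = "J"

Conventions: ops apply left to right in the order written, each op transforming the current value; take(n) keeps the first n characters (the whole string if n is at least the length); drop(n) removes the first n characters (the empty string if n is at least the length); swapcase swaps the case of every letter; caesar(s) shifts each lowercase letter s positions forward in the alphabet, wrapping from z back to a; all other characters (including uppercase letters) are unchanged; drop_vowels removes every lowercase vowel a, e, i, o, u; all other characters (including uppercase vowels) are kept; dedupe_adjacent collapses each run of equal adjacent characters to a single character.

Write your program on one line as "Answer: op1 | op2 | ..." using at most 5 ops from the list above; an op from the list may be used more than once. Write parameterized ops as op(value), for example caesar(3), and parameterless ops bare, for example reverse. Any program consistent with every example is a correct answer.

take(4) | caesar(11) | swapcase | take(3) | take(1)

Check, running the answer program on each example:
  "rvx" -> "rvx" -> "cgi" -> "CGI" -> "CGI" -> "C"
  "zwuyb" -> "zwuy" -> "khfj" -> "KHFJ" -> "KHF" -> "K"
  "yroclvpshcta" -> "yroc" -> "jczn" -> "JCZN" -> "JCZ" -> "J"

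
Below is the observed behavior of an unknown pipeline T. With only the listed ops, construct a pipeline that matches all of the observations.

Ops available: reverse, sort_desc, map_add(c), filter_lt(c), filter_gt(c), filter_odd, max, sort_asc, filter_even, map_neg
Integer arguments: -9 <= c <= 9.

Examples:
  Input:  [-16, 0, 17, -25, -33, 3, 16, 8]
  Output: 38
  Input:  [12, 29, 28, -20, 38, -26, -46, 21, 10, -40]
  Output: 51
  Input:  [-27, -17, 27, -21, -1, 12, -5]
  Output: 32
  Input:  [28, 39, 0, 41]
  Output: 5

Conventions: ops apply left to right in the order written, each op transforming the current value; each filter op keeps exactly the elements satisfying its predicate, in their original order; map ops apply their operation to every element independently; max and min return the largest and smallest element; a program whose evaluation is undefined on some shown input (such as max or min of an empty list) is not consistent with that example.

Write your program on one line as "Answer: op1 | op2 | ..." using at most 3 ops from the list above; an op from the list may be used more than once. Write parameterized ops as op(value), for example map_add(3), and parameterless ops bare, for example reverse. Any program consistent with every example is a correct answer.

map_neg | map_add(5) | max

Check, running the answer program on each example:
  [-16, 0, 17, -25, -33, 3, 16, 8] -> [16, 0, -17, 25, 33, -3, -16, -8] -> [21, 5, -12, 30, 38, 2, -11, -3] -> 38
  [12, 29, 28, -20, 38, -26, -46, 21, 10, -40] -> [-12, -29, -28, 20, -38, 26, 46, -21, -10, 40] -> [-7, -24, -23, 25, -33, 31, 51, -16, -5, 45] -> 51
  [-27, -17, 27, -21, -1, 12, -5] -> [27, 17, -27, 21, 1, -12, 5] -> [32, 22, -22, 26, 6, -7, 10] -> 32
  [28, 39, 0, 41] -> [-28, -39, 0, -41] -> [-23, -34, 5, -36] -> 5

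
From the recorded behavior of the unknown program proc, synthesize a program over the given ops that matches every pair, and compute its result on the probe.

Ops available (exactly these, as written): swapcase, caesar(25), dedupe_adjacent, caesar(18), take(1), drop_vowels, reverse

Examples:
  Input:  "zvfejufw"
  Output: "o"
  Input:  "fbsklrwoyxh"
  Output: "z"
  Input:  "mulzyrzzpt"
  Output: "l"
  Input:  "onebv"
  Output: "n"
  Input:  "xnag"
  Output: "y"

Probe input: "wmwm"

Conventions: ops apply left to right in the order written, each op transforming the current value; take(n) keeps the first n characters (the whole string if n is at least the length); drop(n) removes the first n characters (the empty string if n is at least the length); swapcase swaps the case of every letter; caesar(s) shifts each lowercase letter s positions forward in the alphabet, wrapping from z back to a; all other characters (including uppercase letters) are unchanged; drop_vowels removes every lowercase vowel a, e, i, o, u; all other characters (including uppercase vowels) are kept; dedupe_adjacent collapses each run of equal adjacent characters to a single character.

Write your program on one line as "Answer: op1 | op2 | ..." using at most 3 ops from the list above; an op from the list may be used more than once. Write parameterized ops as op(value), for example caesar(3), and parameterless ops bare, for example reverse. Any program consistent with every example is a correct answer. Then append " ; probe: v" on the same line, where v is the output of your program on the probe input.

caesar(18) | reverse | take(1) ; probe: "e"

Check, running the answer program on each example:
  "zvfejufw" -> "rnxwbmxo" -> "oxmbwxnr" -> "o"
  "fbsklrwoyxh" -> "xtkcdjogqpz" -> "zpqgojdcktx" -> "z"
  "mulzyrzzpt" -> "emdrqjrrhl" -> "lhrrjqrdme" -> "l"
  "onebv" -> "gfwtn" -> "ntwfg" -> "n"
  "xnag" -> "pfsy" -> "ysfp" -> "y"
  probe: "wmwm" -> "oeoe" -> "eoeo" -> "e"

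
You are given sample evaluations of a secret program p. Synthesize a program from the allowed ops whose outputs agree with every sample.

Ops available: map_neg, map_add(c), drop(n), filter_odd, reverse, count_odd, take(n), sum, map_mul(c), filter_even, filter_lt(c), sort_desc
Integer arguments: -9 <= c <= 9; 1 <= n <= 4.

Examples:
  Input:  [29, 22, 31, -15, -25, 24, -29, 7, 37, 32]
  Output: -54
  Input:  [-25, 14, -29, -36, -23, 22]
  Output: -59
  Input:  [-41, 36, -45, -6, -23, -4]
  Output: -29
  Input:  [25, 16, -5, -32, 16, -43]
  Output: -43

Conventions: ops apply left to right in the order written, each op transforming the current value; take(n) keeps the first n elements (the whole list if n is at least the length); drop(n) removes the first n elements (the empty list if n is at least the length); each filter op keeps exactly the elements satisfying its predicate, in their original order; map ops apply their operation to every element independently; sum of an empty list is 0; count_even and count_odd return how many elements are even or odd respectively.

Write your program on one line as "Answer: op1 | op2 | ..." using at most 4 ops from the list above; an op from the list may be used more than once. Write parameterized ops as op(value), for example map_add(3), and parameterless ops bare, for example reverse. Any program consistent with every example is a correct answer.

drop(2) | filter_lt(-5) | drop(1) | sum

Check, running the answer program on each example:
  [29, 22, 31, -15, -25, 24, -29, 7, 37, 32] -> [31, -15, -25, 24, -29, 7, 37, 32] -> [-15, -25, -29] -> [-25, -29] -> -54
  [-25, 14, -29, -36, -23, 22] -> [-29, -36, -23, 22] -> [-29, -36, -23] -> [-36, -23] -> -59
  [-41, 36, -45, -6, -23, -4] -> [-45, -6, -23, -4] -> [-45, -6, -23] -> [-6, -23] -> -29
  [25, 16, -5, -32, 16, -43] -> [-5, -32, 16, -43] -> [-32, -43] -> [-43] -> -43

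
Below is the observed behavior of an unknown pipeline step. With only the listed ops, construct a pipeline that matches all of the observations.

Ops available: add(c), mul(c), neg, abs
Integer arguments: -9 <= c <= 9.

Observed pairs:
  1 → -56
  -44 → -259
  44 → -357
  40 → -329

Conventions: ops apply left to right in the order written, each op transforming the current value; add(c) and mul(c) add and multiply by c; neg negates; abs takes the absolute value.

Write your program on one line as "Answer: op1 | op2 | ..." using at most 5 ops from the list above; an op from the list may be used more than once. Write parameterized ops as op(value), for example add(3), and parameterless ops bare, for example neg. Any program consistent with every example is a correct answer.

neg | add(-6) | add(-1) | abs | mul(-7)

Check, running the answer program on each example:
  1 -> -1 -> -7 -> -8 -> 8 -> -56
  -44 -> 44 -> 38 -> 37 -> 37 -> -259
  44 -> -44 -> -50 -> -51 -> 51 -> -357
  40 -> -40 -> -46 -> -47 -> 47 -> -329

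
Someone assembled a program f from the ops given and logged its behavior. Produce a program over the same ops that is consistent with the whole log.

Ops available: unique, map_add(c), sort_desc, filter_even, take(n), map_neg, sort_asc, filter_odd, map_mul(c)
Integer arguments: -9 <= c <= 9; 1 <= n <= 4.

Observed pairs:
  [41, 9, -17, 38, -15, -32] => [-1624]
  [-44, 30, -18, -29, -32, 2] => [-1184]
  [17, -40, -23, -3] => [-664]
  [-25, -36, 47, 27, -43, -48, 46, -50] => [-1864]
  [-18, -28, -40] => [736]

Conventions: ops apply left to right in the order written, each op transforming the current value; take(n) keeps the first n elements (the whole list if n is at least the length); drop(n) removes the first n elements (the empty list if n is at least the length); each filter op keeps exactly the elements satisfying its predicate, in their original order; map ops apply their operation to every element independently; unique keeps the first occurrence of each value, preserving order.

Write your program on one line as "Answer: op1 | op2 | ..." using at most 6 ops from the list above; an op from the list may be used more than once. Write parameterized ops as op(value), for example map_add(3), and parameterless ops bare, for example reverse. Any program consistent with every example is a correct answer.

sort_desc | map_mul(-5) | map_add(2) | map_mul(8) | take(1)

Check, running the answer program on each example:
  [41, 9, -17, 38, -15, -32] -> [41, 38, 9, -15, -17, -32] -> [-205, -190, -45, 75, 85, 160] -> [-203, -188, -43, 77, 87, 162] -> [-1624, -1504, -344, 616, 696, 1296] -> [-1624]
  [-44, 30, -18, -29, -32, 2] -> [30, 2, -18, -29, -32, -44] -> [-150, -10, 90, 145, 160, 220] -> [-148, -8, 92, 147, 162, 222] -> [-1184, -64, 736, 1176, 1296, 1776] -> [-1184]
  [17, -40, -23, -3] -> [17, -3, -23, -40] -> [-85, 15, 115, 200] -> [-83, 17, 117, 202] -> [-664, 136, 936, 1616] -> [-664]
  [-25, -36, 47, 27, -43, -48, 46, -50] -> [47, 46, 27, -25, -36, -43, -48, -50] -> [-235, -230, -135, 125, 180, 215, 240, 250] -> [-233, -228, -133, 127, 182, 217, 242, 252] -> [-1864, -1824, -1064, 1016, 1456, 1736, 1936, 2016] -> [-1864]
  [-18, -28, -40] -> [-18, -28, -40] -> [90, 140, 200] -> [92, 142, 202] -> [736, 1136, 1616] -> [736]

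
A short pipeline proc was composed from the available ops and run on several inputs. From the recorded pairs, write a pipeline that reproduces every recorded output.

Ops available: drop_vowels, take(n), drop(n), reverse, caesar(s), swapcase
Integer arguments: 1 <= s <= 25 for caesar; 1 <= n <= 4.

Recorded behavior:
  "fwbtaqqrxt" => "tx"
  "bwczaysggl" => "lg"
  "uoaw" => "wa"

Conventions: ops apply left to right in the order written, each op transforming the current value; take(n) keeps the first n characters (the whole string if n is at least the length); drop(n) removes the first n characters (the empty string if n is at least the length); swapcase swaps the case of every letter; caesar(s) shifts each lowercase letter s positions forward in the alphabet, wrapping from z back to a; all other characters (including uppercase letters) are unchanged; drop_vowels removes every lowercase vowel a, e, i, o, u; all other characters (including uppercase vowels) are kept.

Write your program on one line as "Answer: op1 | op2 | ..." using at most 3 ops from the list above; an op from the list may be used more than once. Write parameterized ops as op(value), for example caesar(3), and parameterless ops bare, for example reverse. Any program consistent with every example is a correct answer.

reverse | take(2)

Check, running the answer program on each example:
  "fwbtaqqrxt" -> "txrqqatbwf" -> "tx"
  "bwczaysggl" -> "lggsyazcwb" -> "lg"
  "uoaw" -> "waou" -> "wa"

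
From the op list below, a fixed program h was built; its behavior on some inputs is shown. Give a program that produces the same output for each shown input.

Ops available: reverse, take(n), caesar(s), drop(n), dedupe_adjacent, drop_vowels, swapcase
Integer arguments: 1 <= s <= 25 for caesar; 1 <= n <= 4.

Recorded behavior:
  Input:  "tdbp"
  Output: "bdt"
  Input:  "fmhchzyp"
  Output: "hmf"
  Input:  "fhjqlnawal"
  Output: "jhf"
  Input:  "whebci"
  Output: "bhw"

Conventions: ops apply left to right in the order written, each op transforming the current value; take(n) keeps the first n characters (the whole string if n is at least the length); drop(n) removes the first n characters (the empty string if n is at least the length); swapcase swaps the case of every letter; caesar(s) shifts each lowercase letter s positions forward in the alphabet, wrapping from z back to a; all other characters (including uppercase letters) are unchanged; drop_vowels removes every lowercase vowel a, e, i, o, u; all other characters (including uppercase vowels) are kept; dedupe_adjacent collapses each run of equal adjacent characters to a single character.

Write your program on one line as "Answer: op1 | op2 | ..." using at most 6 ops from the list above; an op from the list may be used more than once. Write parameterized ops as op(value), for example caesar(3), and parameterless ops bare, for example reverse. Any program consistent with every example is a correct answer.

drop_vowels | swapcase | take(4) | take(3) | swapcase | reverse

Check, running the answer program on each example:
  "tdbp" -> "tdbp" -> "TDBP" -> "TDBP" -> "TDB" -> "tdb" -> "bdt"
  "fmhchzyp" -> "fmhchzyp" -> "FMHCHZYP" -> "FMHC" -> "FMH" -> "fmh" -> "hmf"
  "fhjqlnawal" -> "fhjqlnwl" -> "FHJQLNWL" -> "FHJQ" -> "FHJ" -> "fhj" -> "jhf"
  "whebci" -> "whbc" -> "WHBC" -> "WHBC" -> "WHB" -> "whb" -> "bhw"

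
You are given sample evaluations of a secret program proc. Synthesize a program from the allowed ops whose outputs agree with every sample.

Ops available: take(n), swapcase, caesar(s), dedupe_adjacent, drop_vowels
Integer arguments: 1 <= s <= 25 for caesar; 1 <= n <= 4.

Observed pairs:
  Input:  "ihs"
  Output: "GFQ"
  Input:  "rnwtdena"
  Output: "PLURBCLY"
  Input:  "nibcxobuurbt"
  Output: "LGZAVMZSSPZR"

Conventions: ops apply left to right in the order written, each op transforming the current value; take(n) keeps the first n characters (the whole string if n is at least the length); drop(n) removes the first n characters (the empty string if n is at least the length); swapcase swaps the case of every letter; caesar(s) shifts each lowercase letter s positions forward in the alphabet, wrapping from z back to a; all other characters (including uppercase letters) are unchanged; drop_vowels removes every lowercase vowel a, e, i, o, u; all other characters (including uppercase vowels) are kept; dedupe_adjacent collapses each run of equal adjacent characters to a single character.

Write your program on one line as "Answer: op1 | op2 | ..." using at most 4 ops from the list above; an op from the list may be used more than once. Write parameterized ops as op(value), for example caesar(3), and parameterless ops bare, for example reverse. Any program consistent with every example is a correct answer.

caesar(25) | caesar(25) | swapcase

Check, running the answer program on each example:
  "ihs" -> "hgr" -> "gfq" -> "GFQ"
  "rnwtdena" -> "qmvscdmz" -> "plurbcly" -> "PLURBCLY"
  "nibcxobuurbt" -> "mhabwnattqas" -> "lgzavmzsspzr" -> "LGZAVMZSSPZR"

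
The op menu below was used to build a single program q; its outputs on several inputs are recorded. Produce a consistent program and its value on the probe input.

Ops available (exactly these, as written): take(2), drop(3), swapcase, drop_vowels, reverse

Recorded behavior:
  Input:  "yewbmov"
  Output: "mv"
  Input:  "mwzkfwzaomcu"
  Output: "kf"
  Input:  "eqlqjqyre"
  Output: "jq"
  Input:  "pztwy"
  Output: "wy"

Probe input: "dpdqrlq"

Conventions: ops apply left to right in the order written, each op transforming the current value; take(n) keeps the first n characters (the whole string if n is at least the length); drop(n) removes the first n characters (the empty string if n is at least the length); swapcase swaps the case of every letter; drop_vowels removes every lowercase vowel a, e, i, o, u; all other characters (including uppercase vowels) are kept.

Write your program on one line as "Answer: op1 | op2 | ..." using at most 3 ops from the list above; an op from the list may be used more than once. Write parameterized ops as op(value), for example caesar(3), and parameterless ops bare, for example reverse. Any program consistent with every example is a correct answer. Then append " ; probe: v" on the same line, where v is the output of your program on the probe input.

drop_vowels | drop(3) | take(2) ; probe: "qr"

Check, running the answer program on each example:
  "yewbmov" -> "ywbmv" -> "mv" -> "mv"
  "mwzkfwzaomcu" -> "mwzkfwzmc" -> "kfwzmc" -> "kf"
  "eqlqjqyre" -> "qlqjqyr" -> "jqyr" -> "jq"
  "pztwy" -> "pztwy" -> "wy" -> "wy"
  probe: "dpdqrlq" -> "dpdqrlq" -> "qrlq" -> "qr"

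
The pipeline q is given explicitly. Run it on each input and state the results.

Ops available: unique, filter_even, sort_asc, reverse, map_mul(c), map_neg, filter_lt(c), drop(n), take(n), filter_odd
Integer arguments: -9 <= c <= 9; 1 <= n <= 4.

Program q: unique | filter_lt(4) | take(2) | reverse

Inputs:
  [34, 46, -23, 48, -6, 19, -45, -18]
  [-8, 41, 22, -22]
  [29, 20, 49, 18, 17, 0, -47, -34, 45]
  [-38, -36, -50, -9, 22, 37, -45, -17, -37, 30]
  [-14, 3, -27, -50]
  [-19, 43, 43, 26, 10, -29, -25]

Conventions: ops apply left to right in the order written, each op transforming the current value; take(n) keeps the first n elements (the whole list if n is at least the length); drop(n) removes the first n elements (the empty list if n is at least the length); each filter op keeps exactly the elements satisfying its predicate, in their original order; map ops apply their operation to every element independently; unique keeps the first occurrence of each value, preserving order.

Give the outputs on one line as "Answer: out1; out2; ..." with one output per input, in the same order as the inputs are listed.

[-6, -23]; [-22, -8]; [-47, 0]; [-36, -38]; [3, -14]; [-29, -19]

Execution, op by op:
  [34, 46, -23, 48, -6, 19, -45, -18] -> [34, 46, -23, 48, -6, 19, -45, -18] -> [-23, -6, -45, -18] -> [-23, -6] -> [-6, -23]
  [-8, 41, 22, -22] -> [-8, 41, 22, -22] -> [-8, -22] -> [-8, -22] -> [-22, -8]
  [29, 20, 49, 18, 17, 0, -47, -34, 45] -> [29, 20, 49, 18, 17, 0, -47, -34, 45] -> [0, -47, -34] -> [0, -47] -> [-47, 0]
  [-38, -36, -50, -9, 22, 37, -45, -17, -37, 30] -> [-38, -36, -50, -9, 22, 37, -45, -17, -37, 30] -> [-38, -36, -50, -9, -45, -17, -37] -> [-38, -36] -> [-36, -38]
  [-14, 3, -27, -50] -> [-14, 3, -27, -50] -> [-14, 3, -27, -50] -> [-14, 3] -> [3, -14]
  [-19, 43, 43, 26, 10, -29, -25] -> [-19, 43, 26, 10, -29, -25] -> [-19, -29, -25] -> [-19, -29] -> [-29, -19]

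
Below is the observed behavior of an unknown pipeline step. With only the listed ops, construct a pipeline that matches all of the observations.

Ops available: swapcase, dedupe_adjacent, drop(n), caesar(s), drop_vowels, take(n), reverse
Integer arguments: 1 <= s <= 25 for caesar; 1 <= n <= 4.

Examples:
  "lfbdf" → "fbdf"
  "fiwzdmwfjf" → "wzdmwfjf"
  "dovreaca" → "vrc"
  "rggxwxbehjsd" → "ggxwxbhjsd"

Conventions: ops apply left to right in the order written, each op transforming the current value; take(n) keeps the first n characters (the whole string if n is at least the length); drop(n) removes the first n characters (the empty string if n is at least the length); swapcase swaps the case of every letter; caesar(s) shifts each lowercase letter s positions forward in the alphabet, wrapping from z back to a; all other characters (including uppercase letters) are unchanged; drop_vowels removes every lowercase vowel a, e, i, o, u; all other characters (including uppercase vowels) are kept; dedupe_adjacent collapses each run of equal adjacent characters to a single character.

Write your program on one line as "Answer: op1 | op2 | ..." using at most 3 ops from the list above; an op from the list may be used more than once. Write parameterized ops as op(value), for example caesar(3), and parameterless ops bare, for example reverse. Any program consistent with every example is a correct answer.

drop_vowels | drop(1)

Check, running the answer program on each example:
  "lfbdf" -> "lfbdf" -> "fbdf"
  "fiwzdmwfjf" -> "fwzdmwfjf" -> "wzdmwfjf"
  "dovreaca" -> "dvrc" -> "vrc"
  "rggxwxbehjsd" -> "rggxwxbhjsd" -> "ggxwxbhjsd"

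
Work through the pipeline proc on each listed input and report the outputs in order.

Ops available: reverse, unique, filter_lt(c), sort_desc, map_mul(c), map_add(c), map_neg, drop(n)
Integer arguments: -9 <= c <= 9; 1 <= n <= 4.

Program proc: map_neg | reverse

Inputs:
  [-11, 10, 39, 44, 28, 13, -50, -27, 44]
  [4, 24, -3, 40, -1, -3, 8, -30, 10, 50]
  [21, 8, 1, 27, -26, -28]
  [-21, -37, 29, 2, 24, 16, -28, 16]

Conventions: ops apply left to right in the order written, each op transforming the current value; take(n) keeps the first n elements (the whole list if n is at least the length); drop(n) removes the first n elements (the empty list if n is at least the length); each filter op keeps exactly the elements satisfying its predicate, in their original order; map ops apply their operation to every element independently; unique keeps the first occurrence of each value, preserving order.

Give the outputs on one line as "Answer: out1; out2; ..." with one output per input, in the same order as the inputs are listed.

Execution, op by op:
  [-11, 10, 39, 44, 28, 13, -50, -27, 44] -> [11, -10, -39, -44, -28, -13, 50, 27, -44] -> [-44, 27, 50, -13, -28, -44, -39, -10, 11]
  [4, 24, -3, 40, -1, -3, 8, -30, 10, 50] -> [-4, -24, 3, -40, 1, 3, -8, 30, -10, -50] -> [-50, -10, 30, -8, 3, 1, -40, 3, -24, -4]
  [21, 8, 1, 27, -26, -28] -> [-21, -8, -1, -27, 26, 28] -> [28, 26, -27, -1, -8, -21]
  [-21, -37, 29, 2, 24, 16, -28, 16] -> [21, 37, -29, -2, -24, -16, 28, -16] -> [-16, 28, -16, -24, -2, -29, 37, 21]

[-44, 27, 50, -13, -28, -44, -39, -10, 11]; [-50, -10, 30, -8, 3, 1, -40, 3, -24, -4]; [28, 26, -27, -1, -8, -21]; [-16, 28, -16, -24, -2, -29, 37, 21]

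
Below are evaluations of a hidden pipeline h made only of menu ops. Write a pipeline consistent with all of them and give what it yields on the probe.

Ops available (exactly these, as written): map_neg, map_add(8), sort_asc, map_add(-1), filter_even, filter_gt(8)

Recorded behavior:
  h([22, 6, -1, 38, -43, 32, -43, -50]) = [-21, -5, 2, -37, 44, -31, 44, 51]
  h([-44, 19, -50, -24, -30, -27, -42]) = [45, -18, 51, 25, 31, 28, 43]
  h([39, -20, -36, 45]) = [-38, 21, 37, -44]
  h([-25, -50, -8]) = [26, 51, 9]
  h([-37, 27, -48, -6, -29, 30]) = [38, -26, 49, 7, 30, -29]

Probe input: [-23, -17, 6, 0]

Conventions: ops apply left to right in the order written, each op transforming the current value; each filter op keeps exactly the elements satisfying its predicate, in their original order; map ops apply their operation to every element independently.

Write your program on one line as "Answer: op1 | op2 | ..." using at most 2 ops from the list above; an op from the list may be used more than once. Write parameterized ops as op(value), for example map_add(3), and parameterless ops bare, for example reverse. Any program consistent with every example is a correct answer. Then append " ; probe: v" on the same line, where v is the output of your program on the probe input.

map_add(-1) | map_neg ; probe: [24, 18, -5, 1]

Check, running the answer program on each example:
  [22, 6, -1, 38, -43, 32, -43, -50] -> [21, 5, -2, 37, -44, 31, -44, -51] -> [-21, -5, 2, -37, 44, -31, 44, 51]
  [-44, 19, -50, -24, -30, -27, -42] -> [-45, 18, -51, -25, -31, -28, -43] -> [45, -18, 51, 25, 31, 28, 43]
  [39, -20, -36, 45] -> [38, -21, -37, 44] -> [-38, 21, 37, -44]
  [-25, -50, -8] -> [-26, -51, -9] -> [26, 51, 9]
  [-37, 27, -48, -6, -29, 30] -> [-38, 26, -49, -7, -30, 29] -> [38, -26, 49, 7, 30, -29]
  probe: [-23, -17, 6, 0] -> [-24, -18, 5, -1] -> [24, 18, -5, 1]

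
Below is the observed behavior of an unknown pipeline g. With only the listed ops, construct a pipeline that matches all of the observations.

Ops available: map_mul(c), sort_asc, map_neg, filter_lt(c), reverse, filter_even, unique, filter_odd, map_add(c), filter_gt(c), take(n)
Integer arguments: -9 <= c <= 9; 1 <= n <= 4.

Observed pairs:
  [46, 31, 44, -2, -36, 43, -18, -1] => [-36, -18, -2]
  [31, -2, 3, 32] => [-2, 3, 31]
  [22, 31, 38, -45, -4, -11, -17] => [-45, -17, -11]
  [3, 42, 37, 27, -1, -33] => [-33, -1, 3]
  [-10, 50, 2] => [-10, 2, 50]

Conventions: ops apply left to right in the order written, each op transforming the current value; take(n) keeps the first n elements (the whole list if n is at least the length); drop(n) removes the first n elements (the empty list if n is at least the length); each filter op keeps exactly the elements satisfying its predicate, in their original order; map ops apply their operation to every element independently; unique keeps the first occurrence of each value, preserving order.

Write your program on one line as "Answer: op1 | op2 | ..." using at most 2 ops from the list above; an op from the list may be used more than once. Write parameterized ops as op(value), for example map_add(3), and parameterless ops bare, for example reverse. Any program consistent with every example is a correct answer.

sort_asc | take(3)

Check, running the answer program on each example:
  [46, 31, 44, -2, -36, 43, -18, -1] -> [-36, -18, -2, -1, 31, 43, 44, 46] -> [-36, -18, -2]
  [31, -2, 3, 32] -> [-2, 3, 31, 32] -> [-2, 3, 31]
  [22, 31, 38, -45, -4, -11, -17] -> [-45, -17, -11, -4, 22, 31, 38] -> [-45, -17, -11]
  [3, 42, 37, 27, -1, -33] -> [-33, -1, 3, 27, 37, 42] -> [-33, -1, 3]
  [-10, 50, 2] -> [-10, 2, 50] -> [-10, 2, 50]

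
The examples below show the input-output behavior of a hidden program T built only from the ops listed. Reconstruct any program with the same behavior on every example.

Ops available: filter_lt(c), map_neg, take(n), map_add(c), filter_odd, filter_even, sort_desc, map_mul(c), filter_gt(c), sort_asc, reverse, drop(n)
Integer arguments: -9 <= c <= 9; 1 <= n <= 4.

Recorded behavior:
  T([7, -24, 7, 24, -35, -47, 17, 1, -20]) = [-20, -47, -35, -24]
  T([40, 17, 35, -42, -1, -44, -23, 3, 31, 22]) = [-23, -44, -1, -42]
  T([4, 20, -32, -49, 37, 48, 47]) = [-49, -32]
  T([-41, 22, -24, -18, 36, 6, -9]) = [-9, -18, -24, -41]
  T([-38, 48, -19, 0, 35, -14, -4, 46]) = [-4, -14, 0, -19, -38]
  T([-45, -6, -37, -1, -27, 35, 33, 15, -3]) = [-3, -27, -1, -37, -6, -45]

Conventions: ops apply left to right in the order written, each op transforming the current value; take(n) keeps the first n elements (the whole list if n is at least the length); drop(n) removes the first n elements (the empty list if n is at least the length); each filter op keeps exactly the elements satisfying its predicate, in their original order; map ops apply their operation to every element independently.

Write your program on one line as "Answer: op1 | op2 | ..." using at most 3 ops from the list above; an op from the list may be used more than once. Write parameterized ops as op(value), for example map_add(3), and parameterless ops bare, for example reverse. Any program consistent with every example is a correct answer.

filter_lt(1) | reverse

Check, running the answer program on each example:
  [7, -24, 7, 24, -35, -47, 17, 1, -20] -> [-24, -35, -47, -20] -> [-20, -47, -35, -24]
  [40, 17, 35, -42, -1, -44, -23, 3, 31, 22] -> [-42, -1, -44, -23] -> [-23, -44, -1, -42]
  [4, 20, -32, -49, 37, 48, 47] -> [-32, -49] -> [-49, -32]
  [-41, 22, -24, -18, 36, 6, -9] -> [-41, -24, -18, -9] -> [-9, -18, -24, -41]
  [-38, 48, -19, 0, 35, -14, -4, 46] -> [-38, -19, 0, -14, -4] -> [-4, -14, 0, -19, -38]
  [-45, -6, -37, -1, -27, 35, 33, 15, -3] -> [-45, -6, -37, -1, -27, -3] -> [-3, -27, -1, -37, -6, -45]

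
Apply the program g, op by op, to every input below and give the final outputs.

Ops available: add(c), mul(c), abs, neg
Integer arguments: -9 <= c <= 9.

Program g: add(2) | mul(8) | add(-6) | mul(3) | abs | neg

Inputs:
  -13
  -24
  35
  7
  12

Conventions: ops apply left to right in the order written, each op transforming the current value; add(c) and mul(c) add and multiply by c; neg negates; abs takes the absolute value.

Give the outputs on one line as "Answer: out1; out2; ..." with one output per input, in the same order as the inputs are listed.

-282; -546; -870; -198; -318

Execution, op by op:
  -13 -> -11 -> -88 -> -94 -> -282 -> 282 -> -282
  -24 -> -22 -> -176 -> -182 -> -546 -> 546 -> -546
  35 -> 37 -> 296 -> 290 -> 870 -> 870 -> -870
  7 -> 9 -> 72 -> 66 -> 198 -> 198 -> -198
  12 -> 14 -> 112 -> 106 -> 318 -> 318 -> -318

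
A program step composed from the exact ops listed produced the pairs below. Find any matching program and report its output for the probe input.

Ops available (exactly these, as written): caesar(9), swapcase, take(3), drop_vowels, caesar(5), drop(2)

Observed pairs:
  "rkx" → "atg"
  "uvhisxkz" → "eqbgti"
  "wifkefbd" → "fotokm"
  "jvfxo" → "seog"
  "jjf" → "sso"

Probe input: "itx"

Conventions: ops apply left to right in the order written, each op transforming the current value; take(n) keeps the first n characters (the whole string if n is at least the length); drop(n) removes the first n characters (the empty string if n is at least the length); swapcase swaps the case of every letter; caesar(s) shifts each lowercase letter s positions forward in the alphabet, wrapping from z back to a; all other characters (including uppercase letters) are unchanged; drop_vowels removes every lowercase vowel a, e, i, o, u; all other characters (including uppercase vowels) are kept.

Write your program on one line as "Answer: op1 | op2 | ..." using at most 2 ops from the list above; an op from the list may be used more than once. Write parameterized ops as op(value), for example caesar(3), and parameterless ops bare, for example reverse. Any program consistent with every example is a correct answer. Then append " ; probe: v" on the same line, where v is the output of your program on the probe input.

drop_vowels | caesar(9) ; probe: "cg"

Check, running the answer program on each example:
  "rkx" -> "rkx" -> "atg"
  "uvhisxkz" -> "vhsxkz" -> "eqbgti"
  "wifkefbd" -> "wfkfbd" -> "fotokm"
  "jvfxo" -> "jvfx" -> "seog"
  "jjf" -> "jjf" -> "sso"
  probe: "itx" -> "tx" -> "cg"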